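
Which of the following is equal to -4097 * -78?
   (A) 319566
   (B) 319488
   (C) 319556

-4097 * -78 = 319566
A) 319566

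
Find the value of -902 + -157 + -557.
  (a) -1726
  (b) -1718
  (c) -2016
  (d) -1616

First: -902 + -157 = -1059
Then: -1059 + -557 = -1616
d) -1616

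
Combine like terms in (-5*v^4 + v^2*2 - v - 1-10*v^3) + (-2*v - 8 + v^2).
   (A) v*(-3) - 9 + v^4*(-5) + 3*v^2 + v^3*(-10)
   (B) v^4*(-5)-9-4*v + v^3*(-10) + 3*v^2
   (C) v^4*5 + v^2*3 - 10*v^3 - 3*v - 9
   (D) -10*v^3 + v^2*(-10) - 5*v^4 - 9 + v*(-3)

Adding the polynomials and combining like terms:
(-5*v^4 + v^2*2 - v - 1 - 10*v^3) + (-2*v - 8 + v^2)
= v*(-3) - 9 + v^4*(-5) + 3*v^2 + v^3*(-10)
A) v*(-3) - 9 + v^4*(-5) + 3*v^2 + v^3*(-10)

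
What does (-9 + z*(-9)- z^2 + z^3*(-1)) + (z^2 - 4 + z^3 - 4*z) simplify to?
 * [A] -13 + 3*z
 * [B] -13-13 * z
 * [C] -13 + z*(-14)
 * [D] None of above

Adding the polynomials and combining like terms:
(-9 + z*(-9) - z^2 + z^3*(-1)) + (z^2 - 4 + z^3 - 4*z)
= -13-13 * z
B) -13-13 * z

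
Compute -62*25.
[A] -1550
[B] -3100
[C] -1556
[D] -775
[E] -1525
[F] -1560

-62 * 25 = -1550
A) -1550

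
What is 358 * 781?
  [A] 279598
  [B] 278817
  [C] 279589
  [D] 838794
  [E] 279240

358 * 781 = 279598
A) 279598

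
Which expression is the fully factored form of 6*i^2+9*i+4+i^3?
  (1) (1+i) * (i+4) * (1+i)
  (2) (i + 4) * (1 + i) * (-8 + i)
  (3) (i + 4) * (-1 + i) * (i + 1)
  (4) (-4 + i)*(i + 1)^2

We need to factor 6*i^2+9*i+4+i^3.
The factored form is (1+i) * (i+4) * (1+i).
1) (1+i) * (i+4) * (1+i)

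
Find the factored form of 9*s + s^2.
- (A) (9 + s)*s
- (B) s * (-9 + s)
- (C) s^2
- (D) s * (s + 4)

We need to factor 9*s + s^2.
The factored form is (9 + s)*s.
A) (9 + s)*s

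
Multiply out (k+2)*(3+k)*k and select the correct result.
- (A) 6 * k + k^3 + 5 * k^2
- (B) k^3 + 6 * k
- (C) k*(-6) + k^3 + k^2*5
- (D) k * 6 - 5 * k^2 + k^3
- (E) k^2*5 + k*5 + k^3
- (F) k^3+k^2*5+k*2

Expanding (k+2)*(3+k)*k:
= 6 * k + k^3 + 5 * k^2
A) 6 * k + k^3 + 5 * k^2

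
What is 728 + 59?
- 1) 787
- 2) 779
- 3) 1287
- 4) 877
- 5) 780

728 + 59 = 787
1) 787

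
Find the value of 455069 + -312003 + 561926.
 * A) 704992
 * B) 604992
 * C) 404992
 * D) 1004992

First: 455069 + -312003 = 143066
Then: 143066 + 561926 = 704992
A) 704992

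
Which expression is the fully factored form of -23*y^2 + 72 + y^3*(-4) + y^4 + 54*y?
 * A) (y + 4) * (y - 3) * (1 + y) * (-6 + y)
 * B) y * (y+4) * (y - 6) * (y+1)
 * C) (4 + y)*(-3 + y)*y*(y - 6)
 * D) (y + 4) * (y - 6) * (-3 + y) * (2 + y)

We need to factor -23*y^2 + 72 + y^3*(-4) + y^4 + 54*y.
The factored form is (y + 4) * (y - 3) * (1 + y) * (-6 + y).
A) (y + 4) * (y - 3) * (1 + y) * (-6 + y)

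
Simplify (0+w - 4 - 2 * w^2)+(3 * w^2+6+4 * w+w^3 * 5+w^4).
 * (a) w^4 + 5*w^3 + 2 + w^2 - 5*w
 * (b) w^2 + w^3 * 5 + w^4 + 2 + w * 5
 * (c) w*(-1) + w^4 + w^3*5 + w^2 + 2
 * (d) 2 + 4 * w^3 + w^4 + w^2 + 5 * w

Adding the polynomials and combining like terms:
(0 + w - 4 - 2*w^2) + (3*w^2 + 6 + 4*w + w^3*5 + w^4)
= w^2 + w^3 * 5 + w^4 + 2 + w * 5
b) w^2 + w^3 * 5 + w^4 + 2 + w * 5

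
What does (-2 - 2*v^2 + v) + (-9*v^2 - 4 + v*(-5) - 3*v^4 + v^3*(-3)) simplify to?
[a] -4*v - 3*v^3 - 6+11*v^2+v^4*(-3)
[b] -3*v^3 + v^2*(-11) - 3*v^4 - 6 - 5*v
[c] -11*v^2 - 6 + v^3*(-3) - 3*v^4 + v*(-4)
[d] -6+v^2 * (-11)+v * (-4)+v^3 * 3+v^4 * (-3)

Adding the polynomials and combining like terms:
(-2 - 2*v^2 + v) + (-9*v^2 - 4 + v*(-5) - 3*v^4 + v^3*(-3))
= -11*v^2 - 6 + v^3*(-3) - 3*v^4 + v*(-4)
c) -11*v^2 - 6 + v^3*(-3) - 3*v^4 + v*(-4)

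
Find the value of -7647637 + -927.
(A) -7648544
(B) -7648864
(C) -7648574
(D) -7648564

-7647637 + -927 = -7648564
D) -7648564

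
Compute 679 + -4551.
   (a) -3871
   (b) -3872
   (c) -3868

679 + -4551 = -3872
b) -3872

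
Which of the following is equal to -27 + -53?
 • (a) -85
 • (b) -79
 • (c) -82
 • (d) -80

-27 + -53 = -80
d) -80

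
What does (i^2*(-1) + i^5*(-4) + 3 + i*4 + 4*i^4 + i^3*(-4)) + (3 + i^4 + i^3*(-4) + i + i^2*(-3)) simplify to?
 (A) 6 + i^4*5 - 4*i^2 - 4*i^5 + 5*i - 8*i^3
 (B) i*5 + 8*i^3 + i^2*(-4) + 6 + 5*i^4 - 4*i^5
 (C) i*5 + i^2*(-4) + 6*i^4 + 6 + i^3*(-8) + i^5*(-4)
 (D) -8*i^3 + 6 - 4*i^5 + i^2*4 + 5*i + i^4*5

Adding the polynomials and combining like terms:
(i^2*(-1) + i^5*(-4) + 3 + i*4 + 4*i^4 + i^3*(-4)) + (3 + i^4 + i^3*(-4) + i + i^2*(-3))
= 6 + i^4*5 - 4*i^2 - 4*i^5 + 5*i - 8*i^3
A) 6 + i^4*5 - 4*i^2 - 4*i^5 + 5*i - 8*i^3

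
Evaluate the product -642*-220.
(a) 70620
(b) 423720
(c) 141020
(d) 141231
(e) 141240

-642 * -220 = 141240
e) 141240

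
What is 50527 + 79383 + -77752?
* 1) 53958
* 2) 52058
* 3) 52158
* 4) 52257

First: 50527 + 79383 = 129910
Then: 129910 + -77752 = 52158
3) 52158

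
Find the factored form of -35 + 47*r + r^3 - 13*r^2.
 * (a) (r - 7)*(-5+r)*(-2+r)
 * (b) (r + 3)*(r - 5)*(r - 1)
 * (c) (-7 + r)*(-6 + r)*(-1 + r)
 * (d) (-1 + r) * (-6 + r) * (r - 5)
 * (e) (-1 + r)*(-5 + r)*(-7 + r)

We need to factor -35 + 47*r + r^3 - 13*r^2.
The factored form is (-1 + r)*(-5 + r)*(-7 + r).
e) (-1 + r)*(-5 + r)*(-7 + r)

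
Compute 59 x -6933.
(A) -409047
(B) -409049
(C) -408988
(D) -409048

59 * -6933 = -409047
A) -409047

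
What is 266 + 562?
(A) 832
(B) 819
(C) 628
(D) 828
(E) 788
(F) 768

266 + 562 = 828
D) 828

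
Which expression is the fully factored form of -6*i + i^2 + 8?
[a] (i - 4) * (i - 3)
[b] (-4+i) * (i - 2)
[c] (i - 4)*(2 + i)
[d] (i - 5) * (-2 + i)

We need to factor -6*i + i^2 + 8.
The factored form is (-4+i) * (i - 2).
b) (-4+i) * (i - 2)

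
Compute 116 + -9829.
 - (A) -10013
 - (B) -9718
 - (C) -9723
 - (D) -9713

116 + -9829 = -9713
D) -9713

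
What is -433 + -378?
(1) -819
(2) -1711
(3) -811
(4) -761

-433 + -378 = -811
3) -811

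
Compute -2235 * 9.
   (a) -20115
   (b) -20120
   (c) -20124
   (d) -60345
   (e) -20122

-2235 * 9 = -20115
a) -20115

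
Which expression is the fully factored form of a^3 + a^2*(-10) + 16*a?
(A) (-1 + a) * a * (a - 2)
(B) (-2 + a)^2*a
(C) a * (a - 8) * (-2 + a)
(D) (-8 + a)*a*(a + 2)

We need to factor a^3 + a^2*(-10) + 16*a.
The factored form is a * (a - 8) * (-2 + a).
C) a * (a - 8) * (-2 + a)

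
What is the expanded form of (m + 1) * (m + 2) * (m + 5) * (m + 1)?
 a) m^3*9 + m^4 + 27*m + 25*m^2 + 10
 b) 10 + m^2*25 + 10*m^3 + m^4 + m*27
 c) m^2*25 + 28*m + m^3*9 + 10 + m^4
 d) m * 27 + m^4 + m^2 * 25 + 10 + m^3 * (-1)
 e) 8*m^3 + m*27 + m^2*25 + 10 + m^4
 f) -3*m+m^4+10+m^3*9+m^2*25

Expanding (m + 1) * (m + 2) * (m + 5) * (m + 1):
= m^3*9 + m^4 + 27*m + 25*m^2 + 10
a) m^3*9 + m^4 + 27*m + 25*m^2 + 10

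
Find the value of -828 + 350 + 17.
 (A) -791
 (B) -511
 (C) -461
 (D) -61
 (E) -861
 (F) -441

First: -828 + 350 = -478
Then: -478 + 17 = -461
C) -461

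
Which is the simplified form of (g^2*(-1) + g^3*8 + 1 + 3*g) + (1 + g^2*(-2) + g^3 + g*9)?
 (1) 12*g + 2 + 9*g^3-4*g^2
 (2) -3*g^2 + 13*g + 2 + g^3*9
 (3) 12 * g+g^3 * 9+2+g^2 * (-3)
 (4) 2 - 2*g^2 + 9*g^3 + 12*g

Adding the polynomials and combining like terms:
(g^2*(-1) + g^3*8 + 1 + 3*g) + (1 + g^2*(-2) + g^3 + g*9)
= 12 * g+g^3 * 9+2+g^2 * (-3)
3) 12 * g+g^3 * 9+2+g^2 * (-3)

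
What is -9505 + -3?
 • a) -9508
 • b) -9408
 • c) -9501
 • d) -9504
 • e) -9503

-9505 + -3 = -9508
a) -9508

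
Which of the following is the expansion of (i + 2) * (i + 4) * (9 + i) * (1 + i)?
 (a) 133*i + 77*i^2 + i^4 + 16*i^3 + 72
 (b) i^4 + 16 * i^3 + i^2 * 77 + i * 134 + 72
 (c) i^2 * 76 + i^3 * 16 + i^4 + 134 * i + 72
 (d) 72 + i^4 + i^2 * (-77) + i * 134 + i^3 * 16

Expanding (i + 2) * (i + 4) * (9 + i) * (1 + i):
= i^4 + 16 * i^3 + i^2 * 77 + i * 134 + 72
b) i^4 + 16 * i^3 + i^2 * 77 + i * 134 + 72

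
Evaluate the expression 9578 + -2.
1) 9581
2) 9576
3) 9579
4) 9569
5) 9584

9578 + -2 = 9576
2) 9576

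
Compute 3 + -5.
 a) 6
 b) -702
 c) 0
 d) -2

3 + -5 = -2
d) -2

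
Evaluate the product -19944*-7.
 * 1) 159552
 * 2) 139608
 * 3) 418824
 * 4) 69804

-19944 * -7 = 139608
2) 139608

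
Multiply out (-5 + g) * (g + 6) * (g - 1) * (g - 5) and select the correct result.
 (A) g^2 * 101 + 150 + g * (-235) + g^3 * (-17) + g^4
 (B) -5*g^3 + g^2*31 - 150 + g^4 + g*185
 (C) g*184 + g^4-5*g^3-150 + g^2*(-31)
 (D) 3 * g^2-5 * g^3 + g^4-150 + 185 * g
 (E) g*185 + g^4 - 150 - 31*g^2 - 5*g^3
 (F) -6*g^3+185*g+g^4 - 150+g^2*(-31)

Expanding (-5 + g) * (g + 6) * (g - 1) * (g - 5):
= g*185 + g^4 - 150 - 31*g^2 - 5*g^3
E) g*185 + g^4 - 150 - 31*g^2 - 5*g^3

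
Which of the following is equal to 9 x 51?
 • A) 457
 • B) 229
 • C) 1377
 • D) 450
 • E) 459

9 * 51 = 459
E) 459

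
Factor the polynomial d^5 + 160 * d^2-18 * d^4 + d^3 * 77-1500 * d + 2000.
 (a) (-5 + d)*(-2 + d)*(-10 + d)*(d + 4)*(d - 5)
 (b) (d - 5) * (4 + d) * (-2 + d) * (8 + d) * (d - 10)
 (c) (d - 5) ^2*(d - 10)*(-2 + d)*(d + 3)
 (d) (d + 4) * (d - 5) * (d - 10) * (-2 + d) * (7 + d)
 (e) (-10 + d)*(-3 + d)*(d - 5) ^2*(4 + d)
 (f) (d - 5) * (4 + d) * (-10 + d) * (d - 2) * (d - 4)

We need to factor d^5 + 160 * d^2-18 * d^4 + d^3 * 77-1500 * d + 2000.
The factored form is (-5 + d)*(-2 + d)*(-10 + d)*(d + 4)*(d - 5).
a) (-5 + d)*(-2 + d)*(-10 + d)*(d + 4)*(d - 5)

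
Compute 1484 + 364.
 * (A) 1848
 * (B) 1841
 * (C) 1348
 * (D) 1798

1484 + 364 = 1848
A) 1848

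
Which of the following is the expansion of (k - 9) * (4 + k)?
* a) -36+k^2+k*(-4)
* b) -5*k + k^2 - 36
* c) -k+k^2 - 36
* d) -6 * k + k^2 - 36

Expanding (k - 9) * (4 + k):
= -5*k + k^2 - 36
b) -5*k + k^2 - 36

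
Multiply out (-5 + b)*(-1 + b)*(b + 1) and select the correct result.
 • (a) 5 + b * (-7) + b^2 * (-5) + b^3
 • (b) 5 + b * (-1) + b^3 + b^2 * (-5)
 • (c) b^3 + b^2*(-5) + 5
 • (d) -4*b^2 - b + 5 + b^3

Expanding (-5 + b)*(-1 + b)*(b + 1):
= 5 + b * (-1) + b^3 + b^2 * (-5)
b) 5 + b * (-1) + b^3 + b^2 * (-5)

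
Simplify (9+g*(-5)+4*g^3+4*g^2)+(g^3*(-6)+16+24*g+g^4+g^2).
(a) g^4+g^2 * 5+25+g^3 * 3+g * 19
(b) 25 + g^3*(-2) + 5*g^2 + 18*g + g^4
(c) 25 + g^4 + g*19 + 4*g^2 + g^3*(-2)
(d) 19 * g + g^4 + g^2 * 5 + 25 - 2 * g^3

Adding the polynomials and combining like terms:
(9 + g*(-5) + 4*g^3 + 4*g^2) + (g^3*(-6) + 16 + 24*g + g^4 + g^2)
= 19 * g + g^4 + g^2 * 5 + 25 - 2 * g^3
d) 19 * g + g^4 + g^2 * 5 + 25 - 2 * g^3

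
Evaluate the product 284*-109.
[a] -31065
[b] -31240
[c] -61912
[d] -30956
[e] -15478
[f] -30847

284 * -109 = -30956
d) -30956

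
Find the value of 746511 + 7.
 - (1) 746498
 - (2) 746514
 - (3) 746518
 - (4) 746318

746511 + 7 = 746518
3) 746518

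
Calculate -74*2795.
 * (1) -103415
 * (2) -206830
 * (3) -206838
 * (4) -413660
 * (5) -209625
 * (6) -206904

-74 * 2795 = -206830
2) -206830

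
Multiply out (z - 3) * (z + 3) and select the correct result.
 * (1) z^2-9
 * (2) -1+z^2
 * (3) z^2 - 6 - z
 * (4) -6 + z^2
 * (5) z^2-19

Expanding (z - 3) * (z + 3):
= z^2-9
1) z^2-9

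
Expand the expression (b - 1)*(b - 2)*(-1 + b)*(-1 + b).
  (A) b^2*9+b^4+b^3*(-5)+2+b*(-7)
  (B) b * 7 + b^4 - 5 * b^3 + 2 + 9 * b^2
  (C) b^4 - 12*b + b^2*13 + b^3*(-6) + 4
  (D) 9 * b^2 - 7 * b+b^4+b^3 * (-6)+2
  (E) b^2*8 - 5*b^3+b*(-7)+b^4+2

Expanding (b - 1)*(b - 2)*(-1 + b)*(-1 + b):
= b^2*9+b^4+b^3*(-5)+2+b*(-7)
A) b^2*9+b^4+b^3*(-5)+2+b*(-7)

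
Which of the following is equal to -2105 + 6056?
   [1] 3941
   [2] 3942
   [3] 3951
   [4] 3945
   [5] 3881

-2105 + 6056 = 3951
3) 3951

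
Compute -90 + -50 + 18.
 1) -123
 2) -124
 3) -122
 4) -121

First: -90 + -50 = -140
Then: -140 + 18 = -122
3) -122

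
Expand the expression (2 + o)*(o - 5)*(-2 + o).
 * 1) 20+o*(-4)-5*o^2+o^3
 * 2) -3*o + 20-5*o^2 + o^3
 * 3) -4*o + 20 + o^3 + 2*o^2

Expanding (2 + o)*(o - 5)*(-2 + o):
= 20+o*(-4)-5*o^2+o^3
1) 20+o*(-4)-5*o^2+o^3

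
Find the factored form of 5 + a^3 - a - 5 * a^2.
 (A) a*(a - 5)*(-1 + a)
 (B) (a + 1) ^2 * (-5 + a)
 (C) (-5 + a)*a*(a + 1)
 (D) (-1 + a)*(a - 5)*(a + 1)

We need to factor 5 + a^3 - a - 5 * a^2.
The factored form is (-1 + a)*(a - 5)*(a + 1).
D) (-1 + a)*(a - 5)*(a + 1)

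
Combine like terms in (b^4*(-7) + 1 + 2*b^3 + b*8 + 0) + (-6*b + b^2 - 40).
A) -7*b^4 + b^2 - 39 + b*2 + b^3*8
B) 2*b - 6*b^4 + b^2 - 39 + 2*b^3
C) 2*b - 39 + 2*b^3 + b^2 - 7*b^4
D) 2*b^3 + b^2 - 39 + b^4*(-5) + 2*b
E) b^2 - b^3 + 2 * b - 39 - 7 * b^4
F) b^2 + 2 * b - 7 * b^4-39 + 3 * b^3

Adding the polynomials and combining like terms:
(b^4*(-7) + 1 + 2*b^3 + b*8 + 0) + (-6*b + b^2 - 40)
= 2*b - 39 + 2*b^3 + b^2 - 7*b^4
C) 2*b - 39 + 2*b^3 + b^2 - 7*b^4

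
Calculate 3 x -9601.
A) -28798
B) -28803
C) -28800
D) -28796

3 * -9601 = -28803
B) -28803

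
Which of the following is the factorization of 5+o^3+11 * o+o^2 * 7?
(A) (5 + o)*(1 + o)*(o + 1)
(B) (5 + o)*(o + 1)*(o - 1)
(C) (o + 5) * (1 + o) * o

We need to factor 5+o^3+11 * o+o^2 * 7.
The factored form is (5 + o)*(1 + o)*(o + 1).
A) (5 + o)*(1 + o)*(o + 1)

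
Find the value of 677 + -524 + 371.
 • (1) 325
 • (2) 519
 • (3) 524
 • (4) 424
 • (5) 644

First: 677 + -524 = 153
Then: 153 + 371 = 524
3) 524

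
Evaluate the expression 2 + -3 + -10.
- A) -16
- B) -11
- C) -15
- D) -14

First: 2 + -3 = -1
Then: -1 + -10 = -11
B) -11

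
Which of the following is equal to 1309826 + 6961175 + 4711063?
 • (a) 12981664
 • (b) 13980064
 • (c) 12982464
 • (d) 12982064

First: 1309826 + 6961175 = 8271001
Then: 8271001 + 4711063 = 12982064
d) 12982064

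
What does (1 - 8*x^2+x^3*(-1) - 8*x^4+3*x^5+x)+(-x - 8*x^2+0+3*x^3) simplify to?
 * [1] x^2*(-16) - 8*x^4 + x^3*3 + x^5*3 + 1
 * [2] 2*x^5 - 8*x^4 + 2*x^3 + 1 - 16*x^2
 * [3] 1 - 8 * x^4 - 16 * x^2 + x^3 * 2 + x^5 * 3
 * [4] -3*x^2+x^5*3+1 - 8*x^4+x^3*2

Adding the polynomials and combining like terms:
(1 - 8*x^2 + x^3*(-1) - 8*x^4 + 3*x^5 + x) + (-x - 8*x^2 + 0 + 3*x^3)
= 1 - 8 * x^4 - 16 * x^2 + x^3 * 2 + x^5 * 3
3) 1 - 8 * x^4 - 16 * x^2 + x^3 * 2 + x^5 * 3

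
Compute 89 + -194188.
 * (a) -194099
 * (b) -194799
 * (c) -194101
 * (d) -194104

89 + -194188 = -194099
a) -194099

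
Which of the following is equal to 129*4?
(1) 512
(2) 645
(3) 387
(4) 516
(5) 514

129 * 4 = 516
4) 516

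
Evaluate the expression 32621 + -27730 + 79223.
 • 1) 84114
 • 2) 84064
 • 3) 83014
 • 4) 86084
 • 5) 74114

First: 32621 + -27730 = 4891
Then: 4891 + 79223 = 84114
1) 84114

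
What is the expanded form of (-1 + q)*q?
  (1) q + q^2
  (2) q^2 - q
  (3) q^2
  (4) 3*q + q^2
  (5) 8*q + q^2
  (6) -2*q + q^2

Expanding (-1 + q)*q:
= q^2 - q
2) q^2 - q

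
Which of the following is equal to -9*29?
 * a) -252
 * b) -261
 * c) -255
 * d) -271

-9 * 29 = -261
b) -261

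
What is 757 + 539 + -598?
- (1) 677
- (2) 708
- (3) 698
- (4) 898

First: 757 + 539 = 1296
Then: 1296 + -598 = 698
3) 698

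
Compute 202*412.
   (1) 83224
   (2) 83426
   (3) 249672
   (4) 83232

202 * 412 = 83224
1) 83224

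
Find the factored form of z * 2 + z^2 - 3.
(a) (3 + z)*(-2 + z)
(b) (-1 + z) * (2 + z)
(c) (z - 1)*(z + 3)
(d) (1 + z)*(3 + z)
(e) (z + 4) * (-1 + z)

We need to factor z * 2 + z^2 - 3.
The factored form is (z - 1)*(z + 3).
c) (z - 1)*(z + 3)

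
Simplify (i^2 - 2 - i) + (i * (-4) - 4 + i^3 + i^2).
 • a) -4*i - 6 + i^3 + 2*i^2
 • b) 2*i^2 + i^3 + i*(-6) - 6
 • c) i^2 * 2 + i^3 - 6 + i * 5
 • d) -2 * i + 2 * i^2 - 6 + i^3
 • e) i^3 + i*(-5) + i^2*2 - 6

Adding the polynomials and combining like terms:
(i^2 - 2 - i) + (i*(-4) - 4 + i^3 + i^2)
= i^3 + i*(-5) + i^2*2 - 6
e) i^3 + i*(-5) + i^2*2 - 6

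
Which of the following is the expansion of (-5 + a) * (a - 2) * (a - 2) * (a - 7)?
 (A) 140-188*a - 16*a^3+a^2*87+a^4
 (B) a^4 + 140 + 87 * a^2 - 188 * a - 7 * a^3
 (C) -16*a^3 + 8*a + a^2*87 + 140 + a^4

Expanding (-5 + a) * (a - 2) * (a - 2) * (a - 7):
= 140-188*a - 16*a^3+a^2*87+a^4
A) 140-188*a - 16*a^3+a^2*87+a^4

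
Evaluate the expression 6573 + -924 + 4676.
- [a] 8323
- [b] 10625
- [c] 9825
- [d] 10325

First: 6573 + -924 = 5649
Then: 5649 + 4676 = 10325
d) 10325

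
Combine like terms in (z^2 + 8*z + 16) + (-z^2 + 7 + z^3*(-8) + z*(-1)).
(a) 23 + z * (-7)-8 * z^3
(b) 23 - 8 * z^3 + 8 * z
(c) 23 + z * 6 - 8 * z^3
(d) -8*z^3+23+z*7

Adding the polynomials and combining like terms:
(z^2 + 8*z + 16) + (-z^2 + 7 + z^3*(-8) + z*(-1))
= -8*z^3+23+z*7
d) -8*z^3+23+z*7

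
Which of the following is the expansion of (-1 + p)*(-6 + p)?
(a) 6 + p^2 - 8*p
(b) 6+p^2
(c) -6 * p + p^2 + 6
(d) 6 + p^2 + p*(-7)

Expanding (-1 + p)*(-6 + p):
= 6 + p^2 + p*(-7)
d) 6 + p^2 + p*(-7)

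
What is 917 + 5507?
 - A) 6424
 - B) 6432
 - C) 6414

917 + 5507 = 6424
A) 6424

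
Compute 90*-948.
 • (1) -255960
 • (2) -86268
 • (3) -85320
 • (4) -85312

90 * -948 = -85320
3) -85320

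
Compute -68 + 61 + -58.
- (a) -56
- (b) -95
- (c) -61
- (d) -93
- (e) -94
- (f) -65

First: -68 + 61 = -7
Then: -7 + -58 = -65
f) -65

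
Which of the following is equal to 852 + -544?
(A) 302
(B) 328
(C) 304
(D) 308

852 + -544 = 308
D) 308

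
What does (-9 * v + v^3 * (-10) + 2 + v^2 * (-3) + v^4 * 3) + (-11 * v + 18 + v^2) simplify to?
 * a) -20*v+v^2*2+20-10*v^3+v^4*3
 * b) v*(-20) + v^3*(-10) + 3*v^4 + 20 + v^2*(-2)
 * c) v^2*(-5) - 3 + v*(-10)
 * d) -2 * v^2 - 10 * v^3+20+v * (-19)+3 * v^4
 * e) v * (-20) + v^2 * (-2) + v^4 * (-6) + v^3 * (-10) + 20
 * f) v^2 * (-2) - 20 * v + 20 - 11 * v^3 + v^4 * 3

Adding the polynomials and combining like terms:
(-9*v + v^3*(-10) + 2 + v^2*(-3) + v^4*3) + (-11*v + 18 + v^2)
= v*(-20) + v^3*(-10) + 3*v^4 + 20 + v^2*(-2)
b) v*(-20) + v^3*(-10) + 3*v^4 + 20 + v^2*(-2)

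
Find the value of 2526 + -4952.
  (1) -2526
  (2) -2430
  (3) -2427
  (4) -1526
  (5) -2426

2526 + -4952 = -2426
5) -2426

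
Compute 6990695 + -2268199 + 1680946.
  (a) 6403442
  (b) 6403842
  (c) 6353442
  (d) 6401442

First: 6990695 + -2268199 = 4722496
Then: 4722496 + 1680946 = 6403442
a) 6403442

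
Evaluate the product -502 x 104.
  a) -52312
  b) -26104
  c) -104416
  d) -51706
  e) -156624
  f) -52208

-502 * 104 = -52208
f) -52208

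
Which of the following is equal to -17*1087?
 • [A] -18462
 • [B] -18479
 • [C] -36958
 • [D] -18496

-17 * 1087 = -18479
B) -18479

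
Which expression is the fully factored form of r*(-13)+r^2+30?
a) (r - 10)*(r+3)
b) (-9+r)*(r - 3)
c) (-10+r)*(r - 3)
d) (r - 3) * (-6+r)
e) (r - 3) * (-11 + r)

We need to factor r*(-13)+r^2+30.
The factored form is (-10+r)*(r - 3).
c) (-10+r)*(r - 3)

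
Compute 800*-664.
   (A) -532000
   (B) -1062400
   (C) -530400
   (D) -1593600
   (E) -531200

800 * -664 = -531200
E) -531200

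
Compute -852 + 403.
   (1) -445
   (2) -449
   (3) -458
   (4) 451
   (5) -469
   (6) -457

-852 + 403 = -449
2) -449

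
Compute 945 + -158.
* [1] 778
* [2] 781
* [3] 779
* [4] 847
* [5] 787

945 + -158 = 787
5) 787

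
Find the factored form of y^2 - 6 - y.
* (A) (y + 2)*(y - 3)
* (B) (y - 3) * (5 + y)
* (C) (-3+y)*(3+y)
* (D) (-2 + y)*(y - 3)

We need to factor y^2 - 6 - y.
The factored form is (y + 2)*(y - 3).
A) (y + 2)*(y - 3)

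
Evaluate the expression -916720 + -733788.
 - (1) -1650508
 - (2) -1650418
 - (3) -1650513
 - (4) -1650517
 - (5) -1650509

-916720 + -733788 = -1650508
1) -1650508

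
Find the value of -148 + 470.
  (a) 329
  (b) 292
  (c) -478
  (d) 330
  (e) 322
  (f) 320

-148 + 470 = 322
e) 322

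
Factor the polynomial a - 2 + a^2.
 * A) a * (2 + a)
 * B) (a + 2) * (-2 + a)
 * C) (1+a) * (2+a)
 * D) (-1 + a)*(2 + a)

We need to factor a - 2 + a^2.
The factored form is (-1 + a)*(2 + a).
D) (-1 + a)*(2 + a)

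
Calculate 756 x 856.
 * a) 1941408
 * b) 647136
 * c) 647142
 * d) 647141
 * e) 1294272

756 * 856 = 647136
b) 647136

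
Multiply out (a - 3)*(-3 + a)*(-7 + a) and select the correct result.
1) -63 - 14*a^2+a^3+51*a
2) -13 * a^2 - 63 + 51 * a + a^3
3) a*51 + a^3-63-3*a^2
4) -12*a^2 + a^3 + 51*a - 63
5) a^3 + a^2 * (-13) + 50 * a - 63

Expanding (a - 3)*(-3 + a)*(-7 + a):
= -13 * a^2 - 63 + 51 * a + a^3
2) -13 * a^2 - 63 + 51 * a + a^3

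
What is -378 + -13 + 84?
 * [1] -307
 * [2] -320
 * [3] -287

First: -378 + -13 = -391
Then: -391 + 84 = -307
1) -307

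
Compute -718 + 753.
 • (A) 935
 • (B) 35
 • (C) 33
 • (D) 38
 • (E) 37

-718 + 753 = 35
B) 35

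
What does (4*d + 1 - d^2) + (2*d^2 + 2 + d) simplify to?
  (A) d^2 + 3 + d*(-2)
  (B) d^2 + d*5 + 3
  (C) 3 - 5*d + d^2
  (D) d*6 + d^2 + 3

Adding the polynomials and combining like terms:
(4*d + 1 - d^2) + (2*d^2 + 2 + d)
= d^2 + d*5 + 3
B) d^2 + d*5 + 3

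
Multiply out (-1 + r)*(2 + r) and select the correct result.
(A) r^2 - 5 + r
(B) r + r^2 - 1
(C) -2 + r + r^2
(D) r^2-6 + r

Expanding (-1 + r)*(2 + r):
= -2 + r + r^2
C) -2 + r + r^2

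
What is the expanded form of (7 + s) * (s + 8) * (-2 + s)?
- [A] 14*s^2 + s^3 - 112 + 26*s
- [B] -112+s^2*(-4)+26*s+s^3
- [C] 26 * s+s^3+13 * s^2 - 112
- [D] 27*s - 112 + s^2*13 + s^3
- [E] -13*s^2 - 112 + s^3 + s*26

Expanding (7 + s) * (s + 8) * (-2 + s):
= 26 * s+s^3+13 * s^2 - 112
C) 26 * s+s^3+13 * s^2 - 112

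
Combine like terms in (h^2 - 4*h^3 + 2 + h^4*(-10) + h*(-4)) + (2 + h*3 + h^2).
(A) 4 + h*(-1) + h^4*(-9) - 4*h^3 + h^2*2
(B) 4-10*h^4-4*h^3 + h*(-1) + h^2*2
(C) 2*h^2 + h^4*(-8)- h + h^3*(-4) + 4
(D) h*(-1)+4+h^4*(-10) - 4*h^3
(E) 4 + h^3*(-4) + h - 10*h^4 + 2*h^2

Adding the polynomials and combining like terms:
(h^2 - 4*h^3 + 2 + h^4*(-10) + h*(-4)) + (2 + h*3 + h^2)
= 4-10*h^4-4*h^3 + h*(-1) + h^2*2
B) 4-10*h^4-4*h^3 + h*(-1) + h^2*2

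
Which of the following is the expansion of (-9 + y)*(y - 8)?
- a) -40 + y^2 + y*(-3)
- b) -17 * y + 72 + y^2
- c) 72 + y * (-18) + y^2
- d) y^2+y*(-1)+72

Expanding (-9 + y)*(y - 8):
= -17 * y + 72 + y^2
b) -17 * y + 72 + y^2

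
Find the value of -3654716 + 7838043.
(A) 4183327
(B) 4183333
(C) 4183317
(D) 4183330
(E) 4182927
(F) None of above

-3654716 + 7838043 = 4183327
A) 4183327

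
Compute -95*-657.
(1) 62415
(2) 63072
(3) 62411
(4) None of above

-95 * -657 = 62415
1) 62415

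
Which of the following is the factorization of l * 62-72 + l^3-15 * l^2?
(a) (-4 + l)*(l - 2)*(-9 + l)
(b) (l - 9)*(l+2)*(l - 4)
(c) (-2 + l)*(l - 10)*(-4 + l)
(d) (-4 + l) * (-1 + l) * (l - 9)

We need to factor l * 62-72 + l^3-15 * l^2.
The factored form is (-4 + l)*(l - 2)*(-9 + l).
a) (-4 + l)*(l - 2)*(-9 + l)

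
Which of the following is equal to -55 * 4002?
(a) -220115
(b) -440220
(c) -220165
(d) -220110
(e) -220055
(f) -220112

-55 * 4002 = -220110
d) -220110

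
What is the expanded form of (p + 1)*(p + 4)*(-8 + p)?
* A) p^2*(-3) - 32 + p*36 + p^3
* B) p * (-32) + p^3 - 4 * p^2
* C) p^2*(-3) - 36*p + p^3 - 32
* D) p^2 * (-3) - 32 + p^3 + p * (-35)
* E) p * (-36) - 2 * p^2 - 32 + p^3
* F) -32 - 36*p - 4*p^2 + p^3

Expanding (p + 1)*(p + 4)*(-8 + p):
= p^2*(-3) - 36*p + p^3 - 32
C) p^2*(-3) - 36*p + p^3 - 32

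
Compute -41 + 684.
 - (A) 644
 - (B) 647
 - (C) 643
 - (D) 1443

-41 + 684 = 643
C) 643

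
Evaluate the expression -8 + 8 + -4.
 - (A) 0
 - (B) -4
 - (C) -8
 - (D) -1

First: -8 + 8 = 0
Then: 0 + -4 = -4
B) -4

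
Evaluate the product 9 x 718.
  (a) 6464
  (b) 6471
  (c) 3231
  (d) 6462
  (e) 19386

9 * 718 = 6462
d) 6462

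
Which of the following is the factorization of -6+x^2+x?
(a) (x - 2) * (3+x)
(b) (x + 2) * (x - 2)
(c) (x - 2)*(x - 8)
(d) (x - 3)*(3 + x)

We need to factor -6+x^2+x.
The factored form is (x - 2) * (3+x).
a) (x - 2) * (3+x)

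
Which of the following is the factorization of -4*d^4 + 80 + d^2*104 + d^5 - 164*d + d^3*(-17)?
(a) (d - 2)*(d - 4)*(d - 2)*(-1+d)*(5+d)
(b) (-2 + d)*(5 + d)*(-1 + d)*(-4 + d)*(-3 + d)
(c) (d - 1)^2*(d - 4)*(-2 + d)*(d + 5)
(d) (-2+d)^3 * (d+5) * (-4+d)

We need to factor -4*d^4 + 80 + d^2*104 + d^5 - 164*d + d^3*(-17).
The factored form is (d - 2)*(d - 4)*(d - 2)*(-1+d)*(5+d).
a) (d - 2)*(d - 4)*(d - 2)*(-1+d)*(5+d)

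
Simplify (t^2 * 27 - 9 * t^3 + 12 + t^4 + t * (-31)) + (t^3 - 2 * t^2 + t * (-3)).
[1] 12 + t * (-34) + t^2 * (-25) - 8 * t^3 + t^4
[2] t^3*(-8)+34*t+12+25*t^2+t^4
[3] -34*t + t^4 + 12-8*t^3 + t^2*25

Adding the polynomials and combining like terms:
(t^2*27 - 9*t^3 + 12 + t^4 + t*(-31)) + (t^3 - 2*t^2 + t*(-3))
= -34*t + t^4 + 12-8*t^3 + t^2*25
3) -34*t + t^4 + 12-8*t^3 + t^2*25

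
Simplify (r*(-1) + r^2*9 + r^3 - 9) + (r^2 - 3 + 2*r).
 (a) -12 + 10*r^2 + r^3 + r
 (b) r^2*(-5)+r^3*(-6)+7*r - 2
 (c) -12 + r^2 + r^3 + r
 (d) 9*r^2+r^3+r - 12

Adding the polynomials and combining like terms:
(r*(-1) + r^2*9 + r^3 - 9) + (r^2 - 3 + 2*r)
= -12 + 10*r^2 + r^3 + r
a) -12 + 10*r^2 + r^3 + r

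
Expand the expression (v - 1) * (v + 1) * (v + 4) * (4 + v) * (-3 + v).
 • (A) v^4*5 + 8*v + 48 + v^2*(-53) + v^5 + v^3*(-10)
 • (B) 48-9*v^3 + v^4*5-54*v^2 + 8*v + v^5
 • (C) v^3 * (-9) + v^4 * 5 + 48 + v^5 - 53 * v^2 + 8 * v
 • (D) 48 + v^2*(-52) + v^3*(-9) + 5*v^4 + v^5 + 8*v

Expanding (v - 1) * (v + 1) * (v + 4) * (4 + v) * (-3 + v):
= v^3 * (-9) + v^4 * 5 + 48 + v^5 - 53 * v^2 + 8 * v
C) v^3 * (-9) + v^4 * 5 + 48 + v^5 - 53 * v^2 + 8 * v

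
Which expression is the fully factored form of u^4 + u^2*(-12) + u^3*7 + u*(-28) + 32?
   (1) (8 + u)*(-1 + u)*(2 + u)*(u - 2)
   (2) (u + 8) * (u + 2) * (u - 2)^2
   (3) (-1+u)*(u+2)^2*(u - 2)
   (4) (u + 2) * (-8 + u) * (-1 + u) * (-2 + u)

We need to factor u^4 + u^2*(-12) + u^3*7 + u*(-28) + 32.
The factored form is (8 + u)*(-1 + u)*(2 + u)*(u - 2).
1) (8 + u)*(-1 + u)*(2 + u)*(u - 2)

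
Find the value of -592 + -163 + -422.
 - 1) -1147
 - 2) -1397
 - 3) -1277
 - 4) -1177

First: -592 + -163 = -755
Then: -755 + -422 = -1177
4) -1177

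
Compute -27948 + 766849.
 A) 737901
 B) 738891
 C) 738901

-27948 + 766849 = 738901
C) 738901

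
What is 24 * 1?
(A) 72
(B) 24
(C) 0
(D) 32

24 * 1 = 24
B) 24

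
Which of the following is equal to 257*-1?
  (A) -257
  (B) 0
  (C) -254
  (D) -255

257 * -1 = -257
A) -257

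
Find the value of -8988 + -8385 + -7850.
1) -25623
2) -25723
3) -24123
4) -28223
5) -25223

First: -8988 + -8385 = -17373
Then: -17373 + -7850 = -25223
5) -25223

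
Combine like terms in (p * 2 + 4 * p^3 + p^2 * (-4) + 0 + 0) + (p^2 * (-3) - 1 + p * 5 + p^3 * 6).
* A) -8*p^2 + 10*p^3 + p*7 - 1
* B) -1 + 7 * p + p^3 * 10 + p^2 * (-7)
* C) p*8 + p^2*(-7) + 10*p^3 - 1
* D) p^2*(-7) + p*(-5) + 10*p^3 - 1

Adding the polynomials and combining like terms:
(p*2 + 4*p^3 + p^2*(-4) + 0 + 0) + (p^2*(-3) - 1 + p*5 + p^3*6)
= -1 + 7 * p + p^3 * 10 + p^2 * (-7)
B) -1 + 7 * p + p^3 * 10 + p^2 * (-7)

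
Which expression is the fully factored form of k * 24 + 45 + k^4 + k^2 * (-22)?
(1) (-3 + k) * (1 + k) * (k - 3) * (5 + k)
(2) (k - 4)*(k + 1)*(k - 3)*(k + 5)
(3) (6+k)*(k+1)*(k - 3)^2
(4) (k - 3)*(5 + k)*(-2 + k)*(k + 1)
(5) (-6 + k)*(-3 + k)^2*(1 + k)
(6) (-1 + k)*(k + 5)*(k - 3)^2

We need to factor k * 24 + 45 + k^4 + k^2 * (-22).
The factored form is (-3 + k) * (1 + k) * (k - 3) * (5 + k).
1) (-3 + k) * (1 + k) * (k - 3) * (5 + k)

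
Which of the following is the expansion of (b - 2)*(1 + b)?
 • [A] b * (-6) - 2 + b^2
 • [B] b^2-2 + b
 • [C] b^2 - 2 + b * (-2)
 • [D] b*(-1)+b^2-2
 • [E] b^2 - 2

Expanding (b - 2)*(1 + b):
= b*(-1)+b^2-2
D) b*(-1)+b^2-2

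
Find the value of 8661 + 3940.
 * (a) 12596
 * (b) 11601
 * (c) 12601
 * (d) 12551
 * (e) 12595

8661 + 3940 = 12601
c) 12601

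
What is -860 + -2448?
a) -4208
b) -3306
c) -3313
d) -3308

-860 + -2448 = -3308
d) -3308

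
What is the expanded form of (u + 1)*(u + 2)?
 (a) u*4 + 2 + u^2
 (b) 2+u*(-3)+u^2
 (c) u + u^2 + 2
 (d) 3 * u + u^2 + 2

Expanding (u + 1)*(u + 2):
= 3 * u + u^2 + 2
d) 3 * u + u^2 + 2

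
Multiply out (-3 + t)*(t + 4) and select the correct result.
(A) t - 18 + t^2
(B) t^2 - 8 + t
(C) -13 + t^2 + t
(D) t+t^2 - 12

Expanding (-3 + t)*(t + 4):
= t+t^2 - 12
D) t+t^2 - 12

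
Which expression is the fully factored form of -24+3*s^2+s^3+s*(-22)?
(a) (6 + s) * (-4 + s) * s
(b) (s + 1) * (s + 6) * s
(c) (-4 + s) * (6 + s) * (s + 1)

We need to factor -24+3*s^2+s^3+s*(-22).
The factored form is (-4 + s) * (6 + s) * (s + 1).
c) (-4 + s) * (6 + s) * (s + 1)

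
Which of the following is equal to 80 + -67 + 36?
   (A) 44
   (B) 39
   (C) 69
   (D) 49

First: 80 + -67 = 13
Then: 13 + 36 = 49
D) 49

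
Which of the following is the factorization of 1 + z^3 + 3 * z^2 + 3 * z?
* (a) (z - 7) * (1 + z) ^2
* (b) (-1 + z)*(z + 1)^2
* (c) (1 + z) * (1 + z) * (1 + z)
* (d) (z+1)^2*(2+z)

We need to factor 1 + z^3 + 3 * z^2 + 3 * z.
The factored form is (1 + z) * (1 + z) * (1 + z).
c) (1 + z) * (1 + z) * (1 + z)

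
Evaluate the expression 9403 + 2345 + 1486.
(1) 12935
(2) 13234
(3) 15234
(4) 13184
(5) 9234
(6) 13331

First: 9403 + 2345 = 11748
Then: 11748 + 1486 = 13234
2) 13234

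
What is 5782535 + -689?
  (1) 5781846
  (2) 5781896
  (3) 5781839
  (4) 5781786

5782535 + -689 = 5781846
1) 5781846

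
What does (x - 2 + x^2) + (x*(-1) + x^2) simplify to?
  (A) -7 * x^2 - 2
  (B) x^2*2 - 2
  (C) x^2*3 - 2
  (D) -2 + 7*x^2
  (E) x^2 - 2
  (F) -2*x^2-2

Adding the polynomials and combining like terms:
(x - 2 + x^2) + (x*(-1) + x^2)
= x^2*2 - 2
B) x^2*2 - 2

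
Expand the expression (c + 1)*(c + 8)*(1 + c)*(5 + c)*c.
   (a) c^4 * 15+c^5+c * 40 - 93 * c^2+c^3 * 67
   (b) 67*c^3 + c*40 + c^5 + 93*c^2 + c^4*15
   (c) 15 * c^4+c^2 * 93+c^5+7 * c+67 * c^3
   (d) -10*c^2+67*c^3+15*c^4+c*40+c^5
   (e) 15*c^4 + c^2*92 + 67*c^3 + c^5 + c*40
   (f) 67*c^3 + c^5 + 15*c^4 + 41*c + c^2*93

Expanding (c + 1)*(c + 8)*(1 + c)*(5 + c)*c:
= 67*c^3 + c*40 + c^5 + 93*c^2 + c^4*15
b) 67*c^3 + c*40 + c^5 + 93*c^2 + c^4*15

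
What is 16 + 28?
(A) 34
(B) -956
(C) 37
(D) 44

16 + 28 = 44
D) 44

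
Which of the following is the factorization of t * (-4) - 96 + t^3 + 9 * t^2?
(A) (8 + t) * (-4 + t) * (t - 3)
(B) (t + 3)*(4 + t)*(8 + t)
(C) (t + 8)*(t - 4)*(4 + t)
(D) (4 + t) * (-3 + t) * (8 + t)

We need to factor t * (-4) - 96 + t^3 + 9 * t^2.
The factored form is (4 + t) * (-3 + t) * (8 + t).
D) (4 + t) * (-3 + t) * (8 + t)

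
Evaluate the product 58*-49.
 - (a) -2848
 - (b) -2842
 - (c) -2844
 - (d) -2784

58 * -49 = -2842
b) -2842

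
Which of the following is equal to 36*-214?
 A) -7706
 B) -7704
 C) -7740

36 * -214 = -7704
B) -7704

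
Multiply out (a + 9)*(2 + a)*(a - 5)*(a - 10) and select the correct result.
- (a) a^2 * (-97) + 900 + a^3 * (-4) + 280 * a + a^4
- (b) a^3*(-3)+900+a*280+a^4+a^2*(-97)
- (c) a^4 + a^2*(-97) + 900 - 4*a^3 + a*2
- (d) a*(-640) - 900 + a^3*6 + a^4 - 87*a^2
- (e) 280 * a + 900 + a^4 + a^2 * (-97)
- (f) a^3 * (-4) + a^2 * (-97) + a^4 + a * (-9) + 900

Expanding (a + 9)*(2 + a)*(a - 5)*(a - 10):
= a^2 * (-97) + 900 + a^3 * (-4) + 280 * a + a^4
a) a^2 * (-97) + 900 + a^3 * (-4) + 280 * a + a^4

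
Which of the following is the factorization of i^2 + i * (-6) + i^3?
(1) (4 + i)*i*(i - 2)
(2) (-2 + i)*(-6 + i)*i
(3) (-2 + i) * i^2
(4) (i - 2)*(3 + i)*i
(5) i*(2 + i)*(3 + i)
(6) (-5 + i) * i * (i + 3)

We need to factor i^2 + i * (-6) + i^3.
The factored form is (i - 2)*(3 + i)*i.
4) (i - 2)*(3 + i)*i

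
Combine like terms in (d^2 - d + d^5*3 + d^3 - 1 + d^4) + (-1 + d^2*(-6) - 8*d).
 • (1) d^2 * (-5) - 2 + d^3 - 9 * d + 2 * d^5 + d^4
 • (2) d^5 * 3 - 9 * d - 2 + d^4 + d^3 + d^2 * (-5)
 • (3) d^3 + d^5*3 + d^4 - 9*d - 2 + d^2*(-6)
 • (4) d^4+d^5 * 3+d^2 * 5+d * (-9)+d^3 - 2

Adding the polynomials and combining like terms:
(d^2 - d + d^5*3 + d^3 - 1 + d^4) + (-1 + d^2*(-6) - 8*d)
= d^5 * 3 - 9 * d - 2 + d^4 + d^3 + d^2 * (-5)
2) d^5 * 3 - 9 * d - 2 + d^4 + d^3 + d^2 * (-5)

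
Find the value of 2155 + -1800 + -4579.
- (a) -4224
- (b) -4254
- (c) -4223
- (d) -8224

First: 2155 + -1800 = 355
Then: 355 + -4579 = -4224
a) -4224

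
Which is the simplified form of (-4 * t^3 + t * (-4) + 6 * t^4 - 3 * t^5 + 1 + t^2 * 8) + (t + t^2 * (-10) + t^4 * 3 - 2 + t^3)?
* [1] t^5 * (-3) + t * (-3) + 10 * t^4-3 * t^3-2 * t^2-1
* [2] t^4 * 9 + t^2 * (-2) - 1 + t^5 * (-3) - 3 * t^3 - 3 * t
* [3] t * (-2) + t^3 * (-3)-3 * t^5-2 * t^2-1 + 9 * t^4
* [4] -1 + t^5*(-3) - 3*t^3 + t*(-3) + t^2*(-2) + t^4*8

Adding the polynomials and combining like terms:
(-4*t^3 + t*(-4) + 6*t^4 - 3*t^5 + 1 + t^2*8) + (t + t^2*(-10) + t^4*3 - 2 + t^3)
= t^4 * 9 + t^2 * (-2) - 1 + t^5 * (-3) - 3 * t^3 - 3 * t
2) t^4 * 9 + t^2 * (-2) - 1 + t^5 * (-3) - 3 * t^3 - 3 * t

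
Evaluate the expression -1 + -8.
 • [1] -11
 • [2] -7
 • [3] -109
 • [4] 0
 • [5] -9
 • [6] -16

-1 + -8 = -9
5) -9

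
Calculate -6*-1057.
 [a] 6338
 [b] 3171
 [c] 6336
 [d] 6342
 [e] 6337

-6 * -1057 = 6342
d) 6342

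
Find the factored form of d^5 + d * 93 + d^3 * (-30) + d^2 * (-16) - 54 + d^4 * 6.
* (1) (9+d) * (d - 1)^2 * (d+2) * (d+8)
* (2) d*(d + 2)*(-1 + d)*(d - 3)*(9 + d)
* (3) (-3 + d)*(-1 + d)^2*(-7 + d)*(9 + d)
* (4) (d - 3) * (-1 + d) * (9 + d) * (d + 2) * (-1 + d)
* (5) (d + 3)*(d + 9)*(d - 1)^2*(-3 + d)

We need to factor d^5 + d * 93 + d^3 * (-30) + d^2 * (-16) - 54 + d^4 * 6.
The factored form is (d - 3) * (-1 + d) * (9 + d) * (d + 2) * (-1 + d).
4) (d - 3) * (-1 + d) * (9 + d) * (d + 2) * (-1 + d)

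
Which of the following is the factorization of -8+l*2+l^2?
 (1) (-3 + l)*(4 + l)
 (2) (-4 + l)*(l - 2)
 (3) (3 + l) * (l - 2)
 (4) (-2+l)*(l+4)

We need to factor -8+l*2+l^2.
The factored form is (-2+l)*(l+4).
4) (-2+l)*(l+4)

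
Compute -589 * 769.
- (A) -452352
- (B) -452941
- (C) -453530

-589 * 769 = -452941
B) -452941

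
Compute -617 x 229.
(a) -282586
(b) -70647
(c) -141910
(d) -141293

-617 * 229 = -141293
d) -141293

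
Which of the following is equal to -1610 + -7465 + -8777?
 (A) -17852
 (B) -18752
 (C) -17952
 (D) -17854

First: -1610 + -7465 = -9075
Then: -9075 + -8777 = -17852
A) -17852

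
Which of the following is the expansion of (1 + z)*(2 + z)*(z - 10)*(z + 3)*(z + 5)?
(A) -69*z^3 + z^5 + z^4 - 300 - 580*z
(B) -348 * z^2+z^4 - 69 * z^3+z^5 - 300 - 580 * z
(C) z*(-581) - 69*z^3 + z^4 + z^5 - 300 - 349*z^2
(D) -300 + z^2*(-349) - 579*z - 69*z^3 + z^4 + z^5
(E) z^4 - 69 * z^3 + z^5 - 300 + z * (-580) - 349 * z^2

Expanding (1 + z)*(2 + z)*(z - 10)*(z + 3)*(z + 5):
= z^4 - 69 * z^3 + z^5 - 300 + z * (-580) - 349 * z^2
E) z^4 - 69 * z^3 + z^5 - 300 + z * (-580) - 349 * z^2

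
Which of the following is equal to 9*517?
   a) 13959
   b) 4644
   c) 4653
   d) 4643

9 * 517 = 4653
c) 4653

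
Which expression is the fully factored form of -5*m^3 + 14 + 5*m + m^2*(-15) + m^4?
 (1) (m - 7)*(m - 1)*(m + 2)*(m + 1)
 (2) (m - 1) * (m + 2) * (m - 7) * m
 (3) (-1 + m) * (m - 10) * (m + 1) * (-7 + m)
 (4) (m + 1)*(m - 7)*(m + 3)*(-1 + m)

We need to factor -5*m^3 + 14 + 5*m + m^2*(-15) + m^4.
The factored form is (m - 7)*(m - 1)*(m + 2)*(m + 1).
1) (m - 7)*(m - 1)*(m + 2)*(m + 1)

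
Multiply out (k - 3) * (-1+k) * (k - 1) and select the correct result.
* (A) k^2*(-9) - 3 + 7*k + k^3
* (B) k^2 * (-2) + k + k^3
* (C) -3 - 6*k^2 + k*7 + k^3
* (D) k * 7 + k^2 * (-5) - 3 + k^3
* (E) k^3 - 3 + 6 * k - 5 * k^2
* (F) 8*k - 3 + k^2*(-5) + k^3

Expanding (k - 3) * (-1+k) * (k - 1):
= k * 7 + k^2 * (-5) - 3 + k^3
D) k * 7 + k^2 * (-5) - 3 + k^3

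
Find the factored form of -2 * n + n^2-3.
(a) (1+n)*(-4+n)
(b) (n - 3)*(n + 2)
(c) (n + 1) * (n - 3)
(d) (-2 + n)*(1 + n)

We need to factor -2 * n + n^2-3.
The factored form is (n + 1) * (n - 3).
c) (n + 1) * (n - 3)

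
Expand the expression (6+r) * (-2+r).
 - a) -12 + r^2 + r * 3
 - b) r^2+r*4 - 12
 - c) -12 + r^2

Expanding (6+r) * (-2+r):
= r^2+r*4 - 12
b) r^2+r*4 - 12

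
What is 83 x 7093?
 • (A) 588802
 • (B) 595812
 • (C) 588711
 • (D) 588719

83 * 7093 = 588719
D) 588719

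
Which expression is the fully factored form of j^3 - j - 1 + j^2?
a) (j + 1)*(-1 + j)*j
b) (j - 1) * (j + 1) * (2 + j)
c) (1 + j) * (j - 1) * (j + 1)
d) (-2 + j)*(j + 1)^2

We need to factor j^3 - j - 1 + j^2.
The factored form is (1 + j) * (j - 1) * (j + 1).
c) (1 + j) * (j - 1) * (j + 1)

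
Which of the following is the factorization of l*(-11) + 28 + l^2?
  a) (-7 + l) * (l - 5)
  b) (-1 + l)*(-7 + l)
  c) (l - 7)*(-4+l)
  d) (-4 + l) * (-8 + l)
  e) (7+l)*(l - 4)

We need to factor l*(-11) + 28 + l^2.
The factored form is (l - 7)*(-4+l).
c) (l - 7)*(-4+l)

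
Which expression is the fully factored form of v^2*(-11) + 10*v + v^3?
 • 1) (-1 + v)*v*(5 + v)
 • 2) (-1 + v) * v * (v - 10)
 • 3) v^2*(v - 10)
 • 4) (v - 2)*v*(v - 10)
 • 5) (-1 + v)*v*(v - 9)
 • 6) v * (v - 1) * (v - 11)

We need to factor v^2*(-11) + 10*v + v^3.
The factored form is (-1 + v) * v * (v - 10).
2) (-1 + v) * v * (v - 10)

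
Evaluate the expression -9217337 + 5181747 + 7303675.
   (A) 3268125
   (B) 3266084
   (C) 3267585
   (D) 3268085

First: -9217337 + 5181747 = -4035590
Then: -4035590 + 7303675 = 3268085
D) 3268085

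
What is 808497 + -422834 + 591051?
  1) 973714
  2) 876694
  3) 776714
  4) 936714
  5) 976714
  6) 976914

First: 808497 + -422834 = 385663
Then: 385663 + 591051 = 976714
5) 976714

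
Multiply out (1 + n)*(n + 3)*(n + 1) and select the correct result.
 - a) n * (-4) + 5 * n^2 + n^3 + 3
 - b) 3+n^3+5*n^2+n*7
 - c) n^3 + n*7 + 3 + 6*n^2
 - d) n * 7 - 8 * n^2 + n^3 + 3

Expanding (1 + n)*(n + 3)*(n + 1):
= 3+n^3+5*n^2+n*7
b) 3+n^3+5*n^2+n*7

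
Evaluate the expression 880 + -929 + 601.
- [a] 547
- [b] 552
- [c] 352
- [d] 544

First: 880 + -929 = -49
Then: -49 + 601 = 552
b) 552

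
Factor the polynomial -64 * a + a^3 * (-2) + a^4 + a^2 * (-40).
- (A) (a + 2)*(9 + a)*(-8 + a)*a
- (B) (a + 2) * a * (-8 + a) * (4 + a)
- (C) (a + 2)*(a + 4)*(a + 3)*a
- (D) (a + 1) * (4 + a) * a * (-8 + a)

We need to factor -64 * a + a^3 * (-2) + a^4 + a^2 * (-40).
The factored form is (a + 2) * a * (-8 + a) * (4 + a).
B) (a + 2) * a * (-8 + a) * (4 + a)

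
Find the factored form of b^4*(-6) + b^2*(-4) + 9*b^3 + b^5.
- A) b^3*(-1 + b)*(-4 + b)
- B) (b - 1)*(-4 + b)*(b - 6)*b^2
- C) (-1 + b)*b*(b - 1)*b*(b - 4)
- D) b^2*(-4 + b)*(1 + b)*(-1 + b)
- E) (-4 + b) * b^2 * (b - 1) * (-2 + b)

We need to factor b^4*(-6) + b^2*(-4) + 9*b^3 + b^5.
The factored form is (-1 + b)*b*(b - 1)*b*(b - 4).
C) (-1 + b)*b*(b - 1)*b*(b - 4)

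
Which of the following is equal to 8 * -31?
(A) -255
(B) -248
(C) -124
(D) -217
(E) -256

8 * -31 = -248
B) -248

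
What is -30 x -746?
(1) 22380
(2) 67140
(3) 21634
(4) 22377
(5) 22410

-30 * -746 = 22380
1) 22380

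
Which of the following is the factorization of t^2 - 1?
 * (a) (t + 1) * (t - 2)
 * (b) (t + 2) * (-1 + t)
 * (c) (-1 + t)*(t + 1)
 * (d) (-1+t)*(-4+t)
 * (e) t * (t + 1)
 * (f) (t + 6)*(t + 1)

We need to factor t^2 - 1.
The factored form is (-1 + t)*(t + 1).
c) (-1 + t)*(t + 1)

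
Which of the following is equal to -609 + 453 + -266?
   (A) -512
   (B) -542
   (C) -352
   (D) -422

First: -609 + 453 = -156
Then: -156 + -266 = -422
D) -422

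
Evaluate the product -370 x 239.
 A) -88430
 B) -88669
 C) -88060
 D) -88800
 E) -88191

-370 * 239 = -88430
A) -88430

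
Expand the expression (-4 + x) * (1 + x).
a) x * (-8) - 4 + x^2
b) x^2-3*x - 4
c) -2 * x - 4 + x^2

Expanding (-4 + x) * (1 + x):
= x^2-3*x - 4
b) x^2-3*x - 4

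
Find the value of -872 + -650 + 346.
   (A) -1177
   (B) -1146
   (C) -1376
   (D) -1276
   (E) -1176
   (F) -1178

First: -872 + -650 = -1522
Then: -1522 + 346 = -1176
E) -1176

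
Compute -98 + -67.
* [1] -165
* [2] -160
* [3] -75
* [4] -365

-98 + -67 = -165
1) -165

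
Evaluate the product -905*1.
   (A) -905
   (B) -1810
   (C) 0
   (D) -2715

-905 * 1 = -905
A) -905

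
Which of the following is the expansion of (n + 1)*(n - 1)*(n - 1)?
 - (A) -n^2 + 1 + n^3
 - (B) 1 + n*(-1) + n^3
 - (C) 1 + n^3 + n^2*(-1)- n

Expanding (n + 1)*(n - 1)*(n - 1):
= 1 + n^3 + n^2*(-1)- n
C) 1 + n^3 + n^2*(-1)- n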